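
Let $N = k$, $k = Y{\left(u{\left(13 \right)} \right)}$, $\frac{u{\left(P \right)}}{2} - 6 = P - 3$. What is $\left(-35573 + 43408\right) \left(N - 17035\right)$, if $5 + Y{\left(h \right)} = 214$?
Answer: $-131831710$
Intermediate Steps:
$u{\left(P \right)} = 6 + 2 P$ ($u{\left(P \right)} = 12 + 2 \left(P - 3\right) = 12 + 2 \left(-3 + P\right) = 12 + \left(-6 + 2 P\right) = 6 + 2 P$)
$Y{\left(h \right)} = 209$ ($Y{\left(h \right)} = -5 + 214 = 209$)
$k = 209$
$N = 209$
$\left(-35573 + 43408\right) \left(N - 17035\right) = \left(-35573 + 43408\right) \left(209 - 17035\right) = 7835 \left(-16826\right) = -131831710$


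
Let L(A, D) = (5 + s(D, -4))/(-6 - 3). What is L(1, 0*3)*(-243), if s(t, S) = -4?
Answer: 27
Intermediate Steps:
L(A, D) = -⅑ (L(A, D) = (5 - 4)/(-6 - 3) = 1/(-9) = 1*(-⅑) = -⅑)
L(1, 0*3)*(-243) = -⅑*(-243) = 27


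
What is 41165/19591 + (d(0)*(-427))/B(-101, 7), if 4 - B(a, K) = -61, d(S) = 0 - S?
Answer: 41165/19591 ≈ 2.1012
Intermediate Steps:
d(S) = -S
B(a, K) = 65 (B(a, K) = 4 - 1*(-61) = 4 + 61 = 65)
41165/19591 + (d(0)*(-427))/B(-101, 7) = 41165/19591 + (-1*0*(-427))/65 = 41165*(1/19591) + (0*(-427))*(1/65) = 41165/19591 + 0*(1/65) = 41165/19591 + 0 = 41165/19591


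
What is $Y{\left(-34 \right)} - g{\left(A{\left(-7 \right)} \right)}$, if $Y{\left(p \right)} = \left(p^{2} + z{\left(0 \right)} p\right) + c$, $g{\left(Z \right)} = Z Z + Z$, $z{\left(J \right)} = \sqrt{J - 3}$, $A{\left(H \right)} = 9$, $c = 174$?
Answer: $1240 - 34 i \sqrt{3} \approx 1240.0 - 58.89 i$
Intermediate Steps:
$z{\left(J \right)} = \sqrt{-3 + J}$
$g{\left(Z \right)} = Z + Z^{2}$ ($g{\left(Z \right)} = Z^{2} + Z = Z + Z^{2}$)
$Y{\left(p \right)} = 174 + p^{2} + i p \sqrt{3}$ ($Y{\left(p \right)} = \left(p^{2} + \sqrt{-3 + 0} p\right) + 174 = \left(p^{2} + \sqrt{-3} p\right) + 174 = \left(p^{2} + i \sqrt{3} p\right) + 174 = \left(p^{2} + i p \sqrt{3}\right) + 174 = 174 + p^{2} + i p \sqrt{3}$)
$Y{\left(-34 \right)} - g{\left(A{\left(-7 \right)} \right)} = \left(174 + \left(-34\right)^{2} + i \left(-34\right) \sqrt{3}\right) - 9 \left(1 + 9\right) = \left(174 + 1156 - 34 i \sqrt{3}\right) - 9 \cdot 10 = \left(1330 - 34 i \sqrt{3}\right) - 90 = 1240 - 34 i \sqrt{3}$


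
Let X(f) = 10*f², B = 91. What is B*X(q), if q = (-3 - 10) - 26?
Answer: 1384110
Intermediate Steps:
q = -39 (q = -13 - 26 = -39)
B*X(q) = 91*(10*(-39)²) = 91*(10*1521) = 91*15210 = 1384110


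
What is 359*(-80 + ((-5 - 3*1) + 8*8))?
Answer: -8616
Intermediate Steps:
359*(-80 + ((-5 - 3*1) + 8*8)) = 359*(-80 + ((-5 - 3) + 64)) = 359*(-80 + (-8 + 64)) = 359*(-80 + 56) = 359*(-24) = -8616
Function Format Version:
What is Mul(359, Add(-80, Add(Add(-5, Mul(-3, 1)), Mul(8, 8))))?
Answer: -8616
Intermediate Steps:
Mul(359, Add(-80, Add(Add(-5, Mul(-3, 1)), Mul(8, 8)))) = Mul(359, Add(-80, Add(Add(-5, -3), 64))) = Mul(359, Add(-80, Add(-8, 64))) = Mul(359, Add(-80, 56)) = Mul(359, -24) = -8616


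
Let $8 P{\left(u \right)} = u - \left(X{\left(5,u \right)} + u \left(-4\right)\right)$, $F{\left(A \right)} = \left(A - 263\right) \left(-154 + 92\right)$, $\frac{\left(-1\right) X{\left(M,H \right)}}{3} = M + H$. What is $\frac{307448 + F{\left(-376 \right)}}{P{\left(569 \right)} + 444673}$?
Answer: $\frac{2776528}{3561951} \approx 0.7795$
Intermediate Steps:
$X{\left(M,H \right)} = - 3 H - 3 M$ ($X{\left(M,H \right)} = - 3 \left(M + H\right) = - 3 \left(H + M\right) = - 3 H - 3 M$)
$F{\left(A \right)} = 16306 - 62 A$ ($F{\left(A \right)} = \left(-263 + A\right) \left(-62\right) = 16306 - 62 A$)
$P{\left(u \right)} = \frac{15}{8} + u$ ($P{\left(u \right)} = \frac{u - \left(\left(- 3 u - 15\right) + u \left(-4\right)\right)}{8} = \frac{u - \left(\left(- 3 u - 15\right) - 4 u\right)}{8} = \frac{u - \left(\left(-15 - 3 u\right) - 4 u\right)}{8} = \frac{u - \left(-15 - 7 u\right)}{8} = \frac{u + \left(15 + 7 u\right)}{8} = \frac{15 + 8 u}{8} = \frac{15}{8} + u$)
$\frac{307448 + F{\left(-376 \right)}}{P{\left(569 \right)} + 444673} = \frac{307448 + \left(16306 - -23312\right)}{\left(\frac{15}{8} + 569\right) + 444673} = \frac{307448 + \left(16306 + 23312\right)}{\frac{4567}{8} + 444673} = \frac{307448 + 39618}{\frac{3561951}{8}} = 347066 \cdot \frac{8}{3561951} = \frac{2776528}{3561951}$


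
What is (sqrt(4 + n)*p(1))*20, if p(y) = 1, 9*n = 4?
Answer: 40*sqrt(10)/3 ≈ 42.164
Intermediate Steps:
n = 4/9 (n = (1/9)*4 = 4/9 ≈ 0.44444)
(sqrt(4 + n)*p(1))*20 = (sqrt(4 + 4/9)*1)*20 = (sqrt(40/9)*1)*20 = ((2*sqrt(10)/3)*1)*20 = (2*sqrt(10)/3)*20 = 40*sqrt(10)/3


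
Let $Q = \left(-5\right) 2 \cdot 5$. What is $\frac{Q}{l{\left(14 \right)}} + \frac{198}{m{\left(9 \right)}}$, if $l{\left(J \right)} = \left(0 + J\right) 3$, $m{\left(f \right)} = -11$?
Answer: $- \frac{403}{21} \approx -19.19$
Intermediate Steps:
$Q = -50$ ($Q = \left(-10\right) 5 = -50$)
$l{\left(J \right)} = 3 J$ ($l{\left(J \right)} = J 3 = 3 J$)
$\frac{Q}{l{\left(14 \right)}} + \frac{198}{m{\left(9 \right)}} = - \frac{50}{3 \cdot 14} + \frac{198}{-11} = - \frac{50}{42} + 198 \left(- \frac{1}{11}\right) = \left(-50\right) \frac{1}{42} - 18 = - \frac{25}{21} - 18 = - \frac{403}{21}$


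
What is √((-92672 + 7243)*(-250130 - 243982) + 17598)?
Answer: √42211511646 ≈ 2.0545e+5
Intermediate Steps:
√((-92672 + 7243)*(-250130 - 243982) + 17598) = √(-85429*(-494112) + 17598) = √(42211494048 + 17598) = √42211511646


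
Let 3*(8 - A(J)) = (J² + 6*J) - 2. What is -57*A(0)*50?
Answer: -24700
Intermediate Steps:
A(J) = 26/3 - 2*J - J²/3 (A(J) = 8 - ((J² + 6*J) - 2)/3 = 8 - (-2 + J² + 6*J)/3 = 8 + (⅔ - 2*J - J²/3) = 26/3 - 2*J - J²/3)
-57*A(0)*50 = -57*(26/3 - 2*0 - ⅓*0²)*50 = -57*(26/3 + 0 - ⅓*0)*50 = -57*(26/3 + 0 + 0)*50 = -57*26/3*50 = -494*50 = -24700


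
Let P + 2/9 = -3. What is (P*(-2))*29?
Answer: 1682/9 ≈ 186.89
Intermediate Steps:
P = -29/9 (P = -2/9 - 3 = -29/9 ≈ -3.2222)
(P*(-2))*29 = -29/9*(-2)*29 = (58/9)*29 = 1682/9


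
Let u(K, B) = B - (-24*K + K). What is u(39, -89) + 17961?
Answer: 18769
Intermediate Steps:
u(K, B) = B + 23*K (u(K, B) = B - (-23)*K = B + 23*K)
u(39, -89) + 17961 = (-89 + 23*39) + 17961 = (-89 + 897) + 17961 = 808 + 17961 = 18769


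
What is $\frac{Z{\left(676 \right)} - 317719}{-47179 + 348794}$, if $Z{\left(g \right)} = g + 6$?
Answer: $- \frac{317037}{301615} \approx -1.0511$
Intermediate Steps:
$Z{\left(g \right)} = 6 + g$
$\frac{Z{\left(676 \right)} - 317719}{-47179 + 348794} = \frac{\left(6 + 676\right) - 317719}{-47179 + 348794} = \frac{682 - 317719}{301615} = \left(-317037\right) \frac{1}{301615} = - \frac{317037}{301615}$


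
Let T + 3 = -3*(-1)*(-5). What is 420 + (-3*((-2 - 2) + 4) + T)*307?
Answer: -5106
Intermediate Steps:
T = -18 (T = -3 - 3*(-1)*(-5) = -3 + 3*(-5) = -3 - 15 = -18)
420 + (-3*((-2 - 2) + 4) + T)*307 = 420 + (-3*((-2 - 2) + 4) - 18)*307 = 420 + (-3*(-4 + 4) - 18)*307 = 420 + (-3*0 - 18)*307 = 420 + (0 - 18)*307 = 420 - 18*307 = 420 - 5526 = -5106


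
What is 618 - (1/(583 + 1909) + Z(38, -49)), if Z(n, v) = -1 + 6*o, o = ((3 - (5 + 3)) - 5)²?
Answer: 47347/2492 ≈ 19.000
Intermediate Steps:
o = 100 (o = ((3 - 1*8) - 5)² = ((3 - 8) - 5)² = (-5 - 5)² = (-10)² = 100)
Z(n, v) = 599 (Z(n, v) = -1 + 6*100 = -1 + 600 = 599)
618 - (1/(583 + 1909) + Z(38, -49)) = 618 - (1/(583 + 1909) + 599) = 618 - (1/2492 + 599) = 618 - 1*1492709/2492 = 618 - 1492709/2492 = 47347/2492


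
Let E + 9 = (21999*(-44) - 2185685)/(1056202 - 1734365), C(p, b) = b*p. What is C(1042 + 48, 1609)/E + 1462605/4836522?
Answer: -958734211165910155/2377816390862 ≈ -4.0320e+5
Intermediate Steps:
E = -2949826/678163 (E = -9 + (21999*(-44) - 2185685)/(1056202 - 1734365) = -9 + (-967956 - 2185685)/(-678163) = -9 - 3153641*(-1/678163) = -9 + 3153641/678163 = -2949826/678163 ≈ -4.3497)
C(1042 + 48, 1609)/E + 1462605/4836522 = (1609*(1042 + 48))/(-2949826/678163) + 1462605/4836522 = (1609*1090)*(-678163/2949826) + 1462605*(1/4836522) = 1753810*(-678163/2949826) + 487535/1612174 = -594684525515/1474913 + 487535/1612174 = -958734211165910155/2377816390862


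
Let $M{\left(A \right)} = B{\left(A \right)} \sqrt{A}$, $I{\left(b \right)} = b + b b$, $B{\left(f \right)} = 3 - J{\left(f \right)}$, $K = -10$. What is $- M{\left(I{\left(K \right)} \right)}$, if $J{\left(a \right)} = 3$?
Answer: $0$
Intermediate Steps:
$B{\left(f \right)} = 0$ ($B{\left(f \right)} = 3 - 3 = 0$)
$I{\left(b \right)} = b + b^{2}$
$M{\left(A \right)} = 0$ ($M{\left(A \right)} = 0 \sqrt{A} = 0$)
$- M{\left(I{\left(K \right)} \right)} = \left(-1\right) 0 = 0$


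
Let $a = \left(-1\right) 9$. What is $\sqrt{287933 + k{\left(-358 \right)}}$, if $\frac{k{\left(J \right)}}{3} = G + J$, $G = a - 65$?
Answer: $\sqrt{286637} \approx 535.38$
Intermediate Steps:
$a = -9$
$G = -74$ ($G = -9 - 65 = -74$)
$k{\left(J \right)} = -222 + 3 J$ ($k{\left(J \right)} = 3 \left(-74 + J\right) = -222 + 3 J$)
$\sqrt{287933 + k{\left(-358 \right)}} = \sqrt{287933 + \left(-222 + 3 \left(-358\right)\right)} = \sqrt{287933 - 1296} = \sqrt{286637}$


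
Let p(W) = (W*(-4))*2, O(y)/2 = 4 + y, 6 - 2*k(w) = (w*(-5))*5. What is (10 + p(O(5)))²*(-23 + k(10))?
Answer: 1885380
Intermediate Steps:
k(w) = 3 + 25*w/2 (k(w) = 3 - w*(-5)*5/2 = 3 - (-5*w)*5/2 = 3 - (-25)*w/2 = 3 + 25*w/2)
O(y) = 8 + 2*y (O(y) = 2*(4 + y) = 8 + 2*y)
p(W) = -8*W (p(W) = -4*W*2 = -8*W)
(10 + p(O(5)))²*(-23 + k(10)) = (10 - 8*(8 + 2*5))²*(-23 + (3 + (25/2)*10)) = (10 - 8*(8 + 10))²*(-23 + (3 + 125)) = (10 - 8*18)²*(-23 + 128) = (10 - 144)²*105 = (-134)²*105 = 17956*105 = 1885380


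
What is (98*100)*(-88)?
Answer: -862400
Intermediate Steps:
(98*100)*(-88) = 9800*(-88) = -862400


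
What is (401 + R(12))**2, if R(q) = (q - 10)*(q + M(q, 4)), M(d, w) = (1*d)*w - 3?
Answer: 265225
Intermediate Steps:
M(d, w) = -3 + d*w (M(d, w) = d*w - 3 = -3 + d*w)
R(q) = (-10 + q)*(-3 + 5*q) (R(q) = (q - 10)*(q + (-3 + q*4)) = (-10 + q)*(q + (-3 + 4*q)) = (-10 + q)*(-3 + 5*q))
(401 + R(12))**2 = (401 + (30 - 53*12 + 5*12**2))**2 = (401 + (30 - 636 + 5*144))**2 = (401 + (30 - 636 + 720))**2 = (401 + 114)**2 = 515**2 = 265225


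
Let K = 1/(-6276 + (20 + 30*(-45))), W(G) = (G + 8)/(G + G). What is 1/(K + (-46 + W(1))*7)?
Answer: -3803/1104772 ≈ -0.0034423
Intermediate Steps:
W(G) = (8 + G)/(2*G) (W(G) = (8 + G)/((2*G)) = (8 + G)*(1/(2*G)) = (8 + G)/(2*G))
K = -1/7606 (K = 1/(-6276 + (20 - 1350)) = 1/(-6276 - 1330) = 1/(-7606) = -1/7606 ≈ -0.00013148)
1/(K + (-46 + W(1))*7) = 1/(-1/7606 + (-46 + (½)*(8 + 1)/1)*7) = 1/(-1/7606 + (-46 + (½)*1*9)*7) = 1/(-1/7606 + (-46 + 9/2)*7) = 1/(-1/7606 - 83/2*7) = 1/(-1/7606 - 581/2) = 1/(-1104772/3803) = -3803/1104772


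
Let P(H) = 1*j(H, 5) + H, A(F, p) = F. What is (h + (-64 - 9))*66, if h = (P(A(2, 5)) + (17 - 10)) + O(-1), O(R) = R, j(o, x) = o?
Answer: -4158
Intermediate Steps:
P(H) = 2*H (P(H) = 1*H + H = H + H = 2*H)
h = 10 (h = (2*2 + (17 - 10)) - 1 = (4 + 7) - 1 = 11 - 1 = 10)
(h + (-64 - 9))*66 = (10 + (-64 - 9))*66 = (10 - 73)*66 = -63*66 = -4158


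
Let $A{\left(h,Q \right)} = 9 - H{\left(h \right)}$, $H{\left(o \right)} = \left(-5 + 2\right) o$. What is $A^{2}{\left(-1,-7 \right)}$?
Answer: $36$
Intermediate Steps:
$H{\left(o \right)} = - 3 o$
$A{\left(h,Q \right)} = 9 + 3 h$ ($A{\left(h,Q \right)} = 9 - - 3 h = 9 + 3 h$)
$A^{2}{\left(-1,-7 \right)} = \left(9 + 3 \left(-1\right)\right)^{2} = \left(9 - 3\right)^{2} = 6^{2} = 36$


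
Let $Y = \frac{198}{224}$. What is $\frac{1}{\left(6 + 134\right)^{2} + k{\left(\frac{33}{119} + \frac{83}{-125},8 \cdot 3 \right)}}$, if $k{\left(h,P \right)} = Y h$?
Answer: $\frac{208250}{4081628819} \approx 5.1021 \cdot 10^{-5}$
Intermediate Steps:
$Y = \frac{99}{112}$ ($Y = 198 \cdot \frac{1}{224} = \frac{99}{112} \approx 0.88393$)
$k{\left(h,P \right)} = \frac{99 h}{112}$
$\frac{1}{\left(6 + 134\right)^{2} + k{\left(\frac{33}{119} + \frac{83}{-125},8 \cdot 3 \right)}} = \frac{1}{\left(6 + 134\right)^{2} + \frac{99 \left(\frac{33}{119} + \frac{83}{-125}\right)}{112}} = \frac{1}{140^{2} + \frac{99 \left(33 \cdot \frac{1}{119} + 83 \left(- \frac{1}{125}\right)\right)}{112}} = \frac{1}{19600 + \frac{99 \left(\frac{33}{119} - \frac{83}{125}\right)}{112}} = \frac{1}{19600 + \frac{99}{112} \left(- \frac{5752}{14875}\right)} = \frac{1}{19600 - \frac{71181}{208250}} = \frac{1}{\frac{4081628819}{208250}} = \frac{208250}{4081628819}$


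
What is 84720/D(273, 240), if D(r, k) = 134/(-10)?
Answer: -423600/67 ≈ -6322.4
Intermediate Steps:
D(r, k) = -67/5 (D(r, k) = 134*(-⅒) = -67/5)
84720/D(273, 240) = 84720/(-67/5) = 84720*(-5/67) = -423600/67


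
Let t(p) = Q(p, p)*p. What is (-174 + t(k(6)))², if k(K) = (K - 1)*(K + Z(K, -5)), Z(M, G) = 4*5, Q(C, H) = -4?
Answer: 481636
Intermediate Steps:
Z(M, G) = 20
k(K) = (-1 + K)*(20 + K) (k(K) = (K - 1)*(K + 20) = (-1 + K)*(20 + K))
t(p) = -4*p
(-174 + t(k(6)))² = (-174 - 4*(-20 + 6² + 19*6))² = (-174 - 4*(-20 + 36 + 114))² = (-174 - 4*130)² = (-174 - 520)² = (-694)² = 481636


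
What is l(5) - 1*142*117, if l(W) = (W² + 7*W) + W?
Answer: -16549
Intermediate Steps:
l(W) = W² + 8*W
l(5) - 1*142*117 = 5*(8 + 5) - 1*142*117 = 5*13 - 142*117 = 65 - 16614 = -16549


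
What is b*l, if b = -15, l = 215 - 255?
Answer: 600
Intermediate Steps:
l = -40
b*l = -15*(-40) = 600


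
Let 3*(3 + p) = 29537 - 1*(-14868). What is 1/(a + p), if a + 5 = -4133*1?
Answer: 3/31982 ≈ 9.3803e-5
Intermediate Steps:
a = -4138 (a = -5 - 4133*1 = -5 - 4133 = -4138)
p = 44396/3 (p = -3 + (29537 - 1*(-14868))/3 = -3 + (29537 + 14868)/3 = -3 + (1/3)*44405 = -3 + 44405/3 = 44396/3 ≈ 14799.)
1/(a + p) = 1/(-4138 + 44396/3) = 1/(31982/3) = 3/31982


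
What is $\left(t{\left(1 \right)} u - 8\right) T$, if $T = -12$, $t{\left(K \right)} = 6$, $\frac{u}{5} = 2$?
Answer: $-624$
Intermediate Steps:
$u = 10$ ($u = 5 \cdot 2 = 10$)
$\left(t{\left(1 \right)} u - 8\right) T = \left(6 \cdot 10 - 8\right) \left(-12\right) = \left(60 - 8\right) \left(-12\right) = 52 \left(-12\right) = -624$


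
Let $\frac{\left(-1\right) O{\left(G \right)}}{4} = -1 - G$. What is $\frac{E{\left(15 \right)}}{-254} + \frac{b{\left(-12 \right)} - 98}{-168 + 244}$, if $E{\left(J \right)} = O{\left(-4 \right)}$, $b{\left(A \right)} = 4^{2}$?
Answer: $- \frac{4979}{4826} \approx -1.0317$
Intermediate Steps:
$b{\left(A \right)} = 16$
$O{\left(G \right)} = 4 + 4 G$ ($O{\left(G \right)} = - 4 \left(-1 - G\right) = 4 + 4 G$)
$E{\left(J \right)} = -12$ ($E{\left(J \right)} = 4 + 4 \left(-4\right) = 4 - 16 = -12$)
$\frac{E{\left(15 \right)}}{-254} + \frac{b{\left(-12 \right)} - 98}{-168 + 244} = - \frac{12}{-254} + \frac{16 - 98}{-168 + 244} = \left(-12\right) \left(- \frac{1}{254}\right) - \frac{82}{76} = \frac{6}{127} - \frac{41}{38} = - \frac{4979}{4826}$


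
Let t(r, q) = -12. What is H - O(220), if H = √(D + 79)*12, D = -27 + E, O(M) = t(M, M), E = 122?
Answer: 12 + 12*√174 ≈ 170.29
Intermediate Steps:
O(M) = -12
D = 95 (D = -27 + 122 = 95)
H = 12*√174 (H = √(95 + 79)*12 = √174*12 = 12*√174 ≈ 158.29)
H - O(220) = 12*√174 - 1*(-12) = 12*√174 + 12 = 12 + 12*√174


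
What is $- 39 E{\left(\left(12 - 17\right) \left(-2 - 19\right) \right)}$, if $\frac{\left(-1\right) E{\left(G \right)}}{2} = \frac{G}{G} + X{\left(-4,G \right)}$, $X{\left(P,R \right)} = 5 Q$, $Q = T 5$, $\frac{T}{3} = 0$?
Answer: $78$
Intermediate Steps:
$T = 0$ ($T = 3 \cdot 0 = 0$)
$Q = 0$ ($Q = 0 \cdot 5 = 0$)
$X{\left(P,R \right)} = 0$ ($X{\left(P,R \right)} = 5 \cdot 0 = 0$)
$E{\left(G \right)} = -2$ ($E{\left(G \right)} = - 2 \left(\frac{G}{G} + 0\right) = - 2 \left(1 + 0\right) = \left(-2\right) 1 = -2$)
$- 39 E{\left(\left(12 - 17\right) \left(-2 - 19\right) \right)} = \left(-39\right) \left(-2\right) = 78$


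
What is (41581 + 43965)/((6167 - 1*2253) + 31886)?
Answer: 42773/17900 ≈ 2.3896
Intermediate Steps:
(41581 + 43965)/((6167 - 1*2253) + 31886) = 85546/((6167 - 2253) + 31886) = 85546/(3914 + 31886) = 85546/35800 = 85546*(1/35800) = 42773/17900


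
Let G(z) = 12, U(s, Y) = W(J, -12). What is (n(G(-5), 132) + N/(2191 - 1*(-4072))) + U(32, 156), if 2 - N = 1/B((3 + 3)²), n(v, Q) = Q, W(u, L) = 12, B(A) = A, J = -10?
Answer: 32467463/225468 ≈ 144.00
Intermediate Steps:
U(s, Y) = 12
N = 71/36 (N = 2 - 1/((3 + 3)²) = 2 - 1/(6²) = 2 - 1/36 = 71/36 ≈ 1.9722)
(n(G(-5), 132) + N/(2191 - 1*(-4072))) + U(32, 156) = (132 + 71/(36*(2191 - 1*(-4072)))) + 12 = (132 + 71/(36*(2191 + 4072))) + 12 = (132 + (71/36)/6263) + 12 = (132 + (71/36)*(1/6263)) + 12 = (132 + 71/225468) + 12 = 29761847/225468 + 12 = 32467463/225468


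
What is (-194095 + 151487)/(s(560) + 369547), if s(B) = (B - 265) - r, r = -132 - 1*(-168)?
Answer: -21304/184903 ≈ -0.11522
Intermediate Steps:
r = 36 (r = -132 + 168 = 36)
s(B) = -301 + B (s(B) = (B - 265) - 1*36 = (-265 + B) - 36 = -301 + B)
(-194095 + 151487)/(s(560) + 369547) = (-194095 + 151487)/((-301 + 560) + 369547) = -42608/(259 + 369547) = -42608/369806 = -42608*1/369806 = -21304/184903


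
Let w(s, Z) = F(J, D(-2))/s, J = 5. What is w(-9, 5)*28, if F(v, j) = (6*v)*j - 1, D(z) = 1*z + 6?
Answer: -3332/9 ≈ -370.22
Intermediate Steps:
D(z) = 6 + z (D(z) = z + 6 = 6 + z)
F(v, j) = -1 + 6*j*v (F(v, j) = 6*j*v - 1 = -1 + 6*j*v)
w(s, Z) = 119/s (w(s, Z) = (-1 + 6*(6 - 2)*5)/s = (-1 + 6*4*5)/s = (-1 + 120)/s = 119/s)
w(-9, 5)*28 = (119/(-9))*28 = (119*(-⅑))*28 = -119/9*28 = -3332/9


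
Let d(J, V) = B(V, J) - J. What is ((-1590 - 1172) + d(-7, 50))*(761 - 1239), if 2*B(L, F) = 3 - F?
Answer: 1314500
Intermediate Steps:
B(L, F) = 3/2 - F/2 (B(L, F) = (3 - F)/2 = 3/2 - F/2)
d(J, V) = 3/2 - 3*J/2 (d(J, V) = (3/2 - J/2) - J = 3/2 - 3*J/2)
((-1590 - 1172) + d(-7, 50))*(761 - 1239) = ((-1590 - 1172) + (3/2 - 3/2*(-7)))*(761 - 1239) = (-2762 + (3/2 + 21/2))*(-478) = (-2762 + 12)*(-478) = -2750*(-478) = 1314500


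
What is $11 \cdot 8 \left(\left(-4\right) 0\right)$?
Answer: $0$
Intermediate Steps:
$11 \cdot 8 \left(\left(-4\right) 0\right) = 88 \cdot 0 = 0$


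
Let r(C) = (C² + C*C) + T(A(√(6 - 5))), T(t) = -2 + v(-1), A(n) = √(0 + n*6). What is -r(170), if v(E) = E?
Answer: -57797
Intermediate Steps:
A(n) = √6*√n (A(n) = √(0 + 6*n) = √(6*n) = √6*√n)
T(t) = -3 (T(t) = -2 - 1 = -3)
r(C) = -3 + 2*C² (r(C) = (C² + C*C) - 3 = (C² + C²) - 3 = 2*C² - 3 = -3 + 2*C²)
-r(170) = -(-3 + 2*170²) = -(-3 + 2*28900) = -(-3 + 57800) = -1*57797 = -57797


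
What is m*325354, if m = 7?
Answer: 2277478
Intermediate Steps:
m*325354 = 7*325354 = 2277478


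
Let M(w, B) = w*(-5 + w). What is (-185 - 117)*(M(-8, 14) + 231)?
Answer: -101170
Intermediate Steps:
(-185 - 117)*(M(-8, 14) + 231) = (-185 - 117)*(-8*(-5 - 8) + 231) = -302*(-8*(-13) + 231) = -302*(104 + 231) = -302*335 = -101170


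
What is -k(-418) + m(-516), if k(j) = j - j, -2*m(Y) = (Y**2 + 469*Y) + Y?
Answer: -11868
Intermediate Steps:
m(Y) = -235*Y - Y**2/2 (m(Y) = -((Y**2 + 469*Y) + Y)/2 = -(Y**2 + 470*Y)/2 = -235*Y - Y**2/2)
k(j) = 0
-k(-418) + m(-516) = -1*0 - 1/2*(-516)*(470 - 516) = 0 - 1/2*(-516)*(-46) = 0 - 11868 = -11868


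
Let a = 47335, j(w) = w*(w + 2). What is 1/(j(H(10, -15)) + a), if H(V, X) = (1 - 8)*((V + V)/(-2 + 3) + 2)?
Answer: 1/70743 ≈ 1.4136e-5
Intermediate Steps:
H(V, X) = -14 - 14*V (H(V, X) = -7*((2*V)/1 + 2) = -7*((2*V)*1 + 2) = -7*(2*V + 2) = -7*(2 + 2*V) = -14 - 14*V)
j(w) = w*(2 + w)
1/(j(H(10, -15)) + a) = 1/((-14 - 14*10)*(2 + (-14 - 14*10)) + 47335) = 1/((-14 - 140)*(2 + (-14 - 140)) + 47335) = 1/(-154*(2 - 154) + 47335) = 1/(-154*(-152) + 47335) = 1/(23408 + 47335) = 1/70743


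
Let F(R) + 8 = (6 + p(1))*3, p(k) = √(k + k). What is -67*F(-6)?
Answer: -670 - 201*√2 ≈ -954.26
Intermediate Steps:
p(k) = √2*√k (p(k) = √(2*k) = √2*√k)
F(R) = 10 + 3*√2 (F(R) = -8 + (6 + √2*√1)*3 = -8 + (6 + √2*1)*3 = -8 + (6 + √2)*3 = -8 + (18 + 3*√2) = 10 + 3*√2)
-67*F(-6) = -67*(10 + 3*√2) = -670 - 201*√2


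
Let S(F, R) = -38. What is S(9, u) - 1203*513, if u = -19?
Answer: -617177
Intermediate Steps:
S(9, u) - 1203*513 = -38 - 1203*513 = -38 - 617139 = -617177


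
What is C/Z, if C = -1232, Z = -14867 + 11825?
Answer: 616/1521 ≈ 0.40500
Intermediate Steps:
Z = -3042
C/Z = -1232/(-3042) = -1232*(-1/3042) = 616/1521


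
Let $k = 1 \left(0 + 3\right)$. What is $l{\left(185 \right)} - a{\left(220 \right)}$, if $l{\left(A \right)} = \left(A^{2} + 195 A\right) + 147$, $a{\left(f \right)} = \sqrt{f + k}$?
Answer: $70447 - \sqrt{223} \approx 70432.0$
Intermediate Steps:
$k = 3$ ($k = 1 \cdot 3 = 3$)
$a{\left(f \right)} = \sqrt{3 + f}$ ($a{\left(f \right)} = \sqrt{f + 3} = \sqrt{3 + f}$)
$l{\left(A \right)} = 147 + A^{2} + 195 A$
$l{\left(185 \right)} - a{\left(220 \right)} = \left(147 + 185^{2} + 195 \cdot 185\right) - \sqrt{3 + 220} = \left(147 + 34225 + 36075\right) - \sqrt{223} = 70447 - \sqrt{223}$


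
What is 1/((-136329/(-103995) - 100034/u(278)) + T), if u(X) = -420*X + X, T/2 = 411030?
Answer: 2018924265/1659681261770968 ≈ 1.2165e-6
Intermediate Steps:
T = 822060 (T = 2*411030 = 822060)
u(X) = -419*X
1/((-136329/(-103995) - 100034/u(278)) + T) = 1/((-136329/(-103995) - 100034/((-419*278))) + 822060) = 1/((-136329*(-1/103995) - 100034/(-116482)) + 822060) = 1/((45443/34665 - 100034*(-1/116482)) + 822060) = 1/((45443/34665 + 50017/58241) + 822060) = 1/(4380485068/2018924265 + 822060) = 1/(1659681261770968/2018924265) = 2018924265/1659681261770968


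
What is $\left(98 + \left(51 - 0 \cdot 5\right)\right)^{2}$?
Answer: $22201$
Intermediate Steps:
$\left(98 + \left(51 - 0 \cdot 5\right)\right)^{2} = \left(98 + \left(51 - 0\right)\right)^{2} = \left(98 + \left(51 + 0\right)\right)^{2} = \left(98 + 51\right)^{2} = 149^{2} = 22201$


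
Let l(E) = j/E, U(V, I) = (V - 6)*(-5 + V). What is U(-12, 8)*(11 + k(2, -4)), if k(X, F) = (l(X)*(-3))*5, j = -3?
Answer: 10251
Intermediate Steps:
U(V, I) = (-6 + V)*(-5 + V)
l(E) = -3/E
k(X, F) = 45/X (k(X, F) = (-3/X*(-3))*5 = (9/X)*5 = 45/X)
U(-12, 8)*(11 + k(2, -4)) = (30 + (-12)**2 - 11*(-12))*(11 + 45/2) = (30 + 144 + 132)*(11 + 45*(1/2)) = 306*(11 + 45/2) = 306*(67/2) = 10251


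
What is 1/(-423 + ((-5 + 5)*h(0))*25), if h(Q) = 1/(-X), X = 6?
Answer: -1/423 ≈ -0.0023641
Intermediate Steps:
h(Q) = -⅙ (h(Q) = 1/(-1*6) = 1/(-6) = -⅙)
1/(-423 + ((-5 + 5)*h(0))*25) = 1/(-423 + ((-5 + 5)*(-⅙))*25) = 1/(-423 + (0*(-⅙))*25) = 1/(-423 + 0*25) = 1/(-423 + 0) = 1/(-423) = -1/423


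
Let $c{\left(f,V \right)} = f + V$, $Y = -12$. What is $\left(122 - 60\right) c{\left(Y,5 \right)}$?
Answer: $-434$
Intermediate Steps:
$c{\left(f,V \right)} = V + f$
$\left(122 - 60\right) c{\left(Y,5 \right)} = \left(122 - 60\right) \left(5 - 12\right) = 62 \left(-7\right) = -434$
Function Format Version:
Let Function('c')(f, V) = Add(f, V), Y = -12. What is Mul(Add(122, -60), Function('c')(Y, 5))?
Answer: -434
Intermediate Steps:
Function('c')(f, V) = Add(V, f)
Mul(Add(122, -60), Function('c')(Y, 5)) = Mul(Add(122, -60), Add(5, -12)) = Mul(62, -7) = -434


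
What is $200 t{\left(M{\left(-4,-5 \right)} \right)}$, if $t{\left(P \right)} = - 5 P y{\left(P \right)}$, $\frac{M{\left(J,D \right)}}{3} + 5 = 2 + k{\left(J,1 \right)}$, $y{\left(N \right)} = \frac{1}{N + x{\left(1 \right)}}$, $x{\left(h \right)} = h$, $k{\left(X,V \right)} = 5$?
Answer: $- \frac{6000}{7} \approx -857.14$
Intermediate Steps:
$y{\left(N \right)} = \frac{1}{1 + N}$ ($y{\left(N \right)} = \frac{1}{N + 1} = \frac{1}{1 + N}$)
$M{\left(J,D \right)} = 6$ ($M{\left(J,D \right)} = -15 + 3 \left(2 + 5\right) = -15 + 3 \cdot 7 = -15 + 21 = 6$)
$t{\left(P \right)} = - \frac{5 P}{1 + P}$ ($t{\left(P \right)} = \frac{\left(-5\right) P}{1 + P} = - \frac{5 P}{1 + P}$)
$200 t{\left(M{\left(-4,-5 \right)} \right)} = 200 \left(\left(-5\right) 6 \frac{1}{1 + 6}\right) = 200 \left(\left(-5\right) 6 \cdot \frac{1}{7}\right) = 200 \left(- \frac{30}{7}\right) = - \frac{6000}{7}$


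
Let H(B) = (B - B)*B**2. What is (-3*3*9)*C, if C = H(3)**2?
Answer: 0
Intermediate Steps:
H(B) = 0 (H(B) = 0*B**2 = 0)
C = 0 (C = 0**2 = 0)
(-3*3*9)*C = (-3*3*9)*0 = -9*9*0 = -81*0 = 0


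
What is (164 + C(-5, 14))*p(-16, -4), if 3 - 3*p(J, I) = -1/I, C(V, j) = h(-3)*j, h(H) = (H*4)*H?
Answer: 1837/3 ≈ 612.33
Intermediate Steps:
h(H) = 4*H² (h(H) = (4*H)*H = 4*H²)
C(V, j) = 36*j (C(V, j) = (4*(-3)²)*j = (4*9)*j = 36*j)
p(J, I) = 1 + 1/(3*I) (p(J, I) = 1 - (-1)/(3*I) = 1 + 1/(3*I))
(164 + C(-5, 14))*p(-16, -4) = (164 + 36*14)*((⅓ - 4)/(-4)) = (164 + 504)*(-¼*(-11/3)) = 668*(11/12) = 1837/3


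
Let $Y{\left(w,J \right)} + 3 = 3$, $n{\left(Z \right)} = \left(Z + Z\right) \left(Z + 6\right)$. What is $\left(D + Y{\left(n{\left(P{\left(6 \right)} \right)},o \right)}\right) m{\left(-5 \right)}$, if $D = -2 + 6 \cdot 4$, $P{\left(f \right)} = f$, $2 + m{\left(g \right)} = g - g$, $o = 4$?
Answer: $-44$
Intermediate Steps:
$m{\left(g \right)} = -2$ ($m{\left(g \right)} = -2 + \left(g - g\right) = -2 + 0 = -2$)
$n{\left(Z \right)} = 2 Z \left(6 + Z\right)$
$Y{\left(w,J \right)} = 0$ ($Y{\left(w,J \right)} = -3 + 3 = 0$)
$D = 22$ ($D = -2 + 24 = 22$)
$\left(D + Y{\left(n{\left(P{\left(6 \right)} \right)},o \right)}\right) m{\left(-5 \right)} = \left(22 + 0\right) \left(-2\right) = 22 \left(-2\right) = -44$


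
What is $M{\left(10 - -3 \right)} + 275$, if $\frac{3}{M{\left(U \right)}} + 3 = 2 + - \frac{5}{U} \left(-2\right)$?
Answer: $262$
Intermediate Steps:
$M{\left(U \right)} = \frac{3}{-1 + \frac{10}{U}}$ ($M{\left(U \right)} = \frac{3}{-3 + \left(2 + - \frac{5}{U} \left(-2\right)\right)} = \frac{3}{-3 + \left(2 + \frac{10}{U}\right)} = \frac{3}{-1 + \frac{10}{U}}$)
$M{\left(10 - -3 \right)} + 275 = - \frac{3 \left(10 - -3\right)}{-10 + \left(10 - -3\right)} + 275 = - \frac{3 \left(10 + 3\right)}{-10 + \left(10 + 3\right)} + 275 = \left(-3\right) 13 \frac{1}{-10 + 13} + 275 = \left(-3\right) 13 \cdot \frac{1}{3} + 275 = -13 + 275 = 262$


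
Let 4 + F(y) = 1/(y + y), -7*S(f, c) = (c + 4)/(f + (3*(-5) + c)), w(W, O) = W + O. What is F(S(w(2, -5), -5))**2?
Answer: 28561/4 ≈ 7140.3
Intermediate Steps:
w(W, O) = O + W
S(f, c) = -(4 + c)/(7*(-15 + c + f)) (S(f, c) = -(c + 4)/(7*(f + (3*(-5) + c))) = -(4 + c)/(7*(f + (-15 + c))) = -(4 + c)/(7*(-15 + c + f)))
F(y) = -4 + 1/(2*y) (F(y) = -4 + 1/(y + y) = -4 + 1/(2*y))
F(S(w(2, -5), -5))**2 = (-4 + 1/(2*(((-4 - 1*(-5))/(7*(-15 - 5 + (-5 + 2)))))))**2 = (-4 + 1/(2*(((-4 + 5)/(7*(-15 - 5 - 3))))))**2 = (-4 + 1/(2*(((1/7)*1/(-23)))))**2 = (-4 + 1/(2*(((1/7)*(-1/23)*1))))**2 = (-4 + 1/(2*(-1/161)))**2 = (-4 + (1/2)*(-161))**2 = (-4 - 161/2)**2 = (-169/2)**2 = 28561/4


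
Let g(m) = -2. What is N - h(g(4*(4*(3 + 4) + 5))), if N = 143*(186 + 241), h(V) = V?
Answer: 61063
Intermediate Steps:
N = 61061 (N = 143*427 = 61061)
N - h(g(4*(4*(3 + 4) + 5))) = 61061 - 1*(-2) = 61061 + 2 = 61063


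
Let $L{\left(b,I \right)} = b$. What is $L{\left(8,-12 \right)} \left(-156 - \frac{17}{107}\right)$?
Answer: $- \frac{133672}{107} \approx -1249.3$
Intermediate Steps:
$L{\left(8,-12 \right)} \left(-156 - \frac{17}{107}\right) = 8 \left(-156 - \frac{17}{107}\right) = 8 \left(- \frac{16709}{107}\right) = - \frac{133672}{107}$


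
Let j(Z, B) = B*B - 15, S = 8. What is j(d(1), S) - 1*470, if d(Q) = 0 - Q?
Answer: -421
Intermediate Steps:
d(Q) = -Q
j(Z, B) = -15 + B² (j(Z, B) = B² - 15 = -15 + B²)
j(d(1), S) - 1*470 = (-15 + 8²) - 1*470 = (-15 + 64) - 470 = 49 - 470 = -421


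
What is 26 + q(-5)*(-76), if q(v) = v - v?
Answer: 26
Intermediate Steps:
q(v) = 0
26 + q(-5)*(-76) = 26 + 0*(-76) = 26 + 0 = 26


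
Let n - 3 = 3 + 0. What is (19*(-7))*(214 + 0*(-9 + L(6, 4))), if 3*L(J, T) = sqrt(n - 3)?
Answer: -28462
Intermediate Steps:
n = 6 (n = 3 + (3 + 0) = 3 + 3 = 6)
L(J, T) = sqrt(3)/3 (L(J, T) = sqrt(6 - 3)/3 = sqrt(3)/3)
(19*(-7))*(214 + 0*(-9 + L(6, 4))) = (19*(-7))*(214 + 0*(-9 + sqrt(3)/3)) = -133*(214 + 0) = -133*214 = -28462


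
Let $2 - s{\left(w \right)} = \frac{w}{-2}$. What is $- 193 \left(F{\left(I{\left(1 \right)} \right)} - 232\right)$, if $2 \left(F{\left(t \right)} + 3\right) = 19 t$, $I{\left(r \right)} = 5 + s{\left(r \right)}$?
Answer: $\frac{126415}{4} \approx 31604.0$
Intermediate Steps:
$s{\left(w \right)} = 2 + \frac{w}{2}$ ($s{\left(w \right)} = 2 - \frac{w}{-2} = 2 - w \left(- \frac{1}{2}\right) = 2 - - \frac{w}{2} = 2 + \frac{w}{2}$)
$I{\left(r \right)} = 7 + \frac{r}{2}$ ($I{\left(r \right)} = 5 + \left(2 + \frac{r}{2}\right) = 7 + \frac{r}{2}$)
$F{\left(t \right)} = -3 + \frac{19 t}{2}$
$- 193 \left(F{\left(I{\left(1 \right)} \right)} - 232\right) = - 193 \left(\left(-3 + \frac{19 \left(7 + \frac{1}{2} \cdot 1\right)}{2}\right) - 232\right) = - 193 \left(\left(-3 + \frac{19 \left(7 + \frac{1}{2}\right)}{2}\right) - 232\right) = - 193 \left(\left(-3 + \frac{19}{2} \cdot \frac{15}{2}\right) - 232\right) = - 193 \left(\left(-3 + \frac{285}{4}\right) - 232\right) = - 193 \left(\frac{273}{4} - 232\right) = \left(-193\right) \left(- \frac{655}{4}\right) = \frac{126415}{4}$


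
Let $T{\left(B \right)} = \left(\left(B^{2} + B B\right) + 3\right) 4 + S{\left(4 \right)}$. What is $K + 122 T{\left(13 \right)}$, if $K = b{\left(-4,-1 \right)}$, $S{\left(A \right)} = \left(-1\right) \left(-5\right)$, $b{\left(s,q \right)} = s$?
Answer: $167014$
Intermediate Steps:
$S{\left(A \right)} = 5$
$K = -4$
$T{\left(B \right)} = 17 + 8 B^{2}$ ($T{\left(B \right)} = \left(\left(B^{2} + B B\right) + 3\right) 4 + 5 = \left(\left(B^{2} + B^{2}\right) + 3\right) 4 + 5 = \left(2 B^{2} + 3\right) 4 + 5 = \left(3 + 2 B^{2}\right) 4 + 5 = \left(12 + 8 B^{2}\right) + 5 = 17 + 8 B^{2}$)
$K + 122 T{\left(13 \right)} = -4 + 122 \left(17 + 8 \cdot 13^{2}\right) = -4 + 122 \left(17 + 8 \cdot 169\right) = -4 + 122 \left(17 + 1352\right) = -4 + 122 \cdot 1369 = -4 + 167018 = 167014$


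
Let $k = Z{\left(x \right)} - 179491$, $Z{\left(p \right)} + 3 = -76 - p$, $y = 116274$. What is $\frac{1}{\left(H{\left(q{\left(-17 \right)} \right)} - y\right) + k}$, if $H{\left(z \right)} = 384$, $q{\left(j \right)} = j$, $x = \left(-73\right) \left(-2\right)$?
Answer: $- \frac{1}{295606} \approx -3.3829 \cdot 10^{-6}$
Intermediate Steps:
$x = 146$
$Z{\left(p \right)} = -79 - p$ ($Z{\left(p \right)} = -3 - \left(76 + p\right) = -79 - p$)
$k = -179716$ ($k = \left(-79 - 146\right) - 179491 = -225 - 179491 = -179716$)
$\frac{1}{\left(H{\left(q{\left(-17 \right)} \right)} - y\right) + k} = \frac{1}{\left(384 - 116274\right) - 179716} = \frac{1}{-115890 - 179716} = \frac{1}{-295606} = - \frac{1}{295606}$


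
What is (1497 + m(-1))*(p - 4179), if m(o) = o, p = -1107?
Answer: -7907856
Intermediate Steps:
(1497 + m(-1))*(p - 4179) = (1497 - 1)*(-1107 - 4179) = 1496*(-5286) = -7907856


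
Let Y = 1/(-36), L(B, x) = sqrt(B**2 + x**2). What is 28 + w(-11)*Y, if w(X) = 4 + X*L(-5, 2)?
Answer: 251/9 + 11*sqrt(29)/36 ≈ 29.534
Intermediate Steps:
Y = -1/36 ≈ -0.027778
w(X) = 4 + X*sqrt(29) (w(X) = 4 + X*sqrt((-5)**2 + 2**2) = 4 + X*sqrt(25 + 4) = 4 + X*sqrt(29))
28 + w(-11)*Y = 28 + (4 - 11*sqrt(29))*(-1/36) = 28 + (-1/9 + 11*sqrt(29)/36) = 251/9 + 11*sqrt(29)/36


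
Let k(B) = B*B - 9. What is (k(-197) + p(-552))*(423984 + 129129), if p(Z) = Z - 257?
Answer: 21013315983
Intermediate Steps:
k(B) = -9 + B² (k(B) = B² - 9 = -9 + B²)
p(Z) = -257 + Z
(k(-197) + p(-552))*(423984 + 129129) = ((-9 + (-197)²) + (-257 - 552))*(423984 + 129129) = ((-9 + 38809) - 809)*553113 = (38800 - 809)*553113 = 37991*553113 = 21013315983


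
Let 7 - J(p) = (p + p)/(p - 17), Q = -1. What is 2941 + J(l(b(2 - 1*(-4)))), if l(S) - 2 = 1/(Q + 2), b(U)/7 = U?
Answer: 20639/7 ≈ 2948.4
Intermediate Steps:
b(U) = 7*U
l(S) = 3 (l(S) = 2 + 1/(-1 + 2) = 2 + 1/1 = 2 + 1 = 3)
J(p) = 7 - 2*p/(-17 + p) (J(p) = 7 - (p + p)/(p - 17) = 7 - 2*p/(-17 + p))
2941 + J(l(b(2 - 1*(-4)))) = 2941 + (-119 + 5*3)/(-17 + 3) = 2941 + (-119 + 15)/(-14) = 2941 - 1/14*(-104) = 2941 + 52/7 = 20639/7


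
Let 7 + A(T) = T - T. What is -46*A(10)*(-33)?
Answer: -10626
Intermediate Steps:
A(T) = -7 (A(T) = -7 + (T - T) = -7 + 0 = -7)
-46*A(10)*(-33) = -46*(-7)*(-33) = 322*(-33) = -10626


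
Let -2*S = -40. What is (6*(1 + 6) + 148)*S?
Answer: 3800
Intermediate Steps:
S = 20 (S = -½*(-40) = 20)
(6*(1 + 6) + 148)*S = (6*(1 + 6) + 148)*20 = (6*7 + 148)*20 = (42 + 148)*20 = 190*20 = 3800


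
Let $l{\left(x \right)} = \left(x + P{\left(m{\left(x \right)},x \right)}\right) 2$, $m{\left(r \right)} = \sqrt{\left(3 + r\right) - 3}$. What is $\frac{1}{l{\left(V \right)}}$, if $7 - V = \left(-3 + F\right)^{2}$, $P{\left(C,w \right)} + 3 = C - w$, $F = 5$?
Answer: $- \frac{1}{4} - \frac{\sqrt{3}}{12} \approx -0.39434$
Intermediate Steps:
$m{\left(r \right)} = \sqrt{r}$
$P{\left(C,w \right)} = -3 + C - w$ ($P{\left(C,w \right)} = -3 + \left(C - w\right) = -3 + C - w$)
$V = 3$ ($V = 7 - \left(-3 + 5\right)^{2} = 7 - 2^{2} = 7 - 4 = 3$)
$l{\left(x \right)} = -6 + 2 \sqrt{x}$ ($l{\left(x \right)} = \left(x - \left(3 + x - \sqrt{x}\right)\right) 2 = \left(-3 + \sqrt{x}\right) 2 = -6 + 2 \sqrt{x}$)
$\frac{1}{l{\left(V \right)}} = \frac{1}{-6 + 2 \sqrt{3}}$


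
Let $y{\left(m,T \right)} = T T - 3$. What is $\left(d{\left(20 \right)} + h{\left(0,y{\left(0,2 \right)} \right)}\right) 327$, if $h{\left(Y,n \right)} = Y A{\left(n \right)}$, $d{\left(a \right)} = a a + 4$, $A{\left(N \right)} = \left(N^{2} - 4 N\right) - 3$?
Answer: $132108$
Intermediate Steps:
$A{\left(N \right)} = -3 + N^{2} - 4 N$
$d{\left(a \right)} = 4 + a^{2}$ ($d{\left(a \right)} = a^{2} + 4 = 4 + a^{2}$)
$y{\left(m,T \right)} = -3 + T^{2}$ ($y{\left(m,T \right)} = T^{2} - 3 = -3 + T^{2}$)
$h{\left(Y,n \right)} = Y \left(-3 + n^{2} - 4 n\right)$
$\left(d{\left(20 \right)} + h{\left(0,y{\left(0,2 \right)} \right)}\right) 327 = \left(\left(4 + 20^{2}\right) + 0 \left(-3 + \left(-3 + 2^{2}\right)^{2} - 4 \left(-3 + 2^{2}\right)\right)\right) 327 = \left(\left(4 + 400\right) + 0 \left(-3 + \left(-3 + 4\right)^{2} - 4 \left(-3 + 4\right)\right)\right) 327 = \left(404 + 0 \left(-3 + 1^{2} - 4\right)\right) 327 = \left(404 + 0 \left(-3 + 1 - 4\right)\right) 327 = \left(404 + 0 \left(-6\right)\right) 327 = \left(404 + 0\right) 327 = 404 \cdot 327 = 132108$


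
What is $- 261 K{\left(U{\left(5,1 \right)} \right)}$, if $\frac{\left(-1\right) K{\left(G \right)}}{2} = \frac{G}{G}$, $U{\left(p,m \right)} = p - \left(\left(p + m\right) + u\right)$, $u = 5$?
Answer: $522$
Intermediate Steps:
$U{\left(p,m \right)} = -5 - m$ ($U{\left(p,m \right)} = p - \left(\left(p + m\right) + 5\right) = p - \left(\left(m + p\right) + 5\right) = p - \left(5 + m + p\right) = -5 - m$)
$K{\left(G \right)} = -2$ ($K{\left(G \right)} = - 2 \frac{G}{G} = \left(-2\right) 1 = -2$)
$- 261 K{\left(U{\left(5,1 \right)} \right)} = \left(-261\right) \left(-2\right) = 522$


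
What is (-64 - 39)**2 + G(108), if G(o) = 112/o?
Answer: 286471/27 ≈ 10610.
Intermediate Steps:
(-64 - 39)**2 + G(108) = (-64 - 39)**2 + 112/108 = (-103)**2 + 112*(1/108) = 10609 + 28/27 = 286471/27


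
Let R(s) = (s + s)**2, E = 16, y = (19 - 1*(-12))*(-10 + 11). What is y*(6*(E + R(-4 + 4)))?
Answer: 2976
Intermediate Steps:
y = 31 (y = (19 + 12)*1 = 31*1 = 31)
R(s) = 4*s**2 (R(s) = (2*s)**2 = 4*s**2)
y*(6*(E + R(-4 + 4))) = 31*(6*(16 + 4*(-4 + 4)**2)) = 31*(6*(16 + 4*0**2)) = 31*(6*(16 + 4*0)) = 31*(6*(16 + 0)) = 31*(6*16) = 31*96 = 2976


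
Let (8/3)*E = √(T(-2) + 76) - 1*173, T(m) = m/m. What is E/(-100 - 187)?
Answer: 519/2296 - 3*√77/2296 ≈ 0.21458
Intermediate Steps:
T(m) = 1
E = -519/8 + 3*√77/8 (E = 3*(√(1 + 76) - 1*173)/8 = 3*(√77 - 173)/8 = 3*(-173 + √77)/8 = -519/8 + 3*√77/8 ≈ -61.584)
E/(-100 - 187) = (-519/8 + 3*√77/8)/(-100 - 187) = (-519/8 + 3*√77/8)/(-287) = -(-519/8 + 3*√77/8)/287 = 519/2296 - 3*√77/2296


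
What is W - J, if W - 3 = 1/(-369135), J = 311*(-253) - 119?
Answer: 29089683674/369135 ≈ 78805.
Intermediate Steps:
J = -78802 (J = -78683 - 119 = -78802)
W = 1107404/369135 (W = 3 + 1/(-369135) = 3 - 1/369135 = 1107404/369135 ≈ 3.0000)
W - J = 1107404/369135 - 1*(-78802) = 1107404/369135 + 78802 = 29089683674/369135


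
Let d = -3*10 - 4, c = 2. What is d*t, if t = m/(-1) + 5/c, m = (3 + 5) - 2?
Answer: 119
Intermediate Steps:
m = 6 (m = 8 - 2 = 6)
d = -34 (d = -30 - 4 = -34)
t = -7/2 (t = 6/(-1) + 5/2 = 6*(-1) + 5*(1/2) = -6 + 5/2 = -7/2 ≈ -3.5000)
d*t = -34*(-7/2) = 119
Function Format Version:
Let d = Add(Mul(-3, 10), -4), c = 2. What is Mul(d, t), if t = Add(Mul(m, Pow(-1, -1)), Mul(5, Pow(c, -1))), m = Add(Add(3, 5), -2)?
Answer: 119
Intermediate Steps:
m = 6 (m = Add(8, -2) = 6)
d = -34 (d = Add(-30, -4) = -34)
t = Rational(-7, 2) (t = Add(Mul(6, Pow(-1, -1)), Mul(5, Pow(2, -1))) = Add(Mul(6, -1), Mul(5, Rational(1, 2))) = Add(-6, Rational(5, 2)) = Rational(-7, 2) ≈ -3.5000)
Mul(d, t) = Mul(-34, Rational(-7, 2)) = 119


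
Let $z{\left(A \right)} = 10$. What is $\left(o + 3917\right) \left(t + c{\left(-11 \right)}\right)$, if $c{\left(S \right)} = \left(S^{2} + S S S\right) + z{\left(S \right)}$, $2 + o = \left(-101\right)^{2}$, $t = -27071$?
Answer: $-399073436$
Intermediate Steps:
$o = 10199$ ($o = -2 + \left(-101\right)^{2} = -2 + 10201 = 10199$)
$c{\left(S \right)} = 10 + S^{2} + S^{3}$ ($c{\left(S \right)} = \left(S^{2} + S S S\right) + 10 = \left(S^{2} + S^{2} S\right) + 10 = \left(S^{2} + S^{3}\right) + 10 = 10 + S^{2} + S^{3}$)
$\left(o + 3917\right) \left(t + c{\left(-11 \right)}\right) = \left(10199 + 3917\right) \left(-27071 + \left(10 + \left(-11\right)^{2} + \left(-11\right)^{3}\right)\right) = 14116 \left(-27071 + \left(10 + 121 - 1331\right)\right) = 14116 \left(-27071 - 1200\right) = 14116 \left(-28271\right) = -399073436$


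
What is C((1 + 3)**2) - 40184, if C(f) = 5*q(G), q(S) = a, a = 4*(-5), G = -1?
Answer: -40284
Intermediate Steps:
a = -20
q(S) = -20
C(f) = -100 (C(f) = 5*(-20) = -100)
C((1 + 3)**2) - 40184 = -100 - 40184 = -40284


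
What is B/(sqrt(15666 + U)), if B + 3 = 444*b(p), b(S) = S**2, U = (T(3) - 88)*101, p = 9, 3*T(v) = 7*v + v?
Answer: 35961*sqrt(7586)/7586 ≈ 412.88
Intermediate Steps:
T(v) = 8*v/3 (T(v) = (7*v + v)/3 = (8*v)/3 = 8*v/3)
U = -8080 (U = ((8/3)*3 - 88)*101 = (8 - 88)*101 = -80*101 = -8080)
B = 35961 (B = -3 + 444*9**2 = -3 + 444*81 = -3 + 35964 = 35961)
B/(sqrt(15666 + U)) = 35961/(sqrt(15666 - 8080)) = 35961/(sqrt(7586)) = 35961*(sqrt(7586)/7586) = 35961*sqrt(7586)/7586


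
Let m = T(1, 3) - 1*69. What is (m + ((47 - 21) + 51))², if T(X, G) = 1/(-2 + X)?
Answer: 49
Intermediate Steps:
m = -70 (m = 1/(-2 + 1) - 1*69 = 1/(-1) - 69 = -1 - 69 = -70)
(m + ((47 - 21) + 51))² = (-70 + ((47 - 21) + 51))² = (-70 + (26 + 51))² = (-70 + 77)² = 7² = 49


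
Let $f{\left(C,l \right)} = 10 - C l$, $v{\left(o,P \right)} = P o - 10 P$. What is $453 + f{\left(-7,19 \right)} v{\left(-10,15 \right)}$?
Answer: $-42447$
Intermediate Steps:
$v{\left(o,P \right)} = - 10 P + P o$
$f{\left(C,l \right)} = 10 - C l$
$453 + f{\left(-7,19 \right)} v{\left(-10,15 \right)} = 453 + \left(10 - \left(-7\right) 19\right) 15 \left(-10 - 10\right) = 453 + \left(10 + 133\right) 15 \left(-20\right) = 453 + 143 \left(-300\right) = 453 - 42900 = -42447$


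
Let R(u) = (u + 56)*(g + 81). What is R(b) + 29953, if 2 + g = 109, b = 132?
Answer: 65297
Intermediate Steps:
g = 107 (g = -2 + 109 = 107)
R(u) = 10528 + 188*u (R(u) = (u + 56)*(107 + 81) = (56 + u)*188 = 10528 + 188*u)
R(b) + 29953 = (10528 + 188*132) + 29953 = (10528 + 24816) + 29953 = 35344 + 29953 = 65297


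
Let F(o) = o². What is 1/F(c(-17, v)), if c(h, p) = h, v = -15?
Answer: 1/289 ≈ 0.0034602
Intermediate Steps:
1/F(c(-17, v)) = 1/((-17)²) = 1/289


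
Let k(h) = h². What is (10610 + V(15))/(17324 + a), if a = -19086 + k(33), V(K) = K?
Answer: -10625/673 ≈ -15.788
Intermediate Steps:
a = -17997 (a = -19086 + 33² = -19086 + 1089 = -17997)
(10610 + V(15))/(17324 + a) = (10610 + 15)/(17324 - 17997) = 10625/(-673) = 10625*(-1/673) = -10625/673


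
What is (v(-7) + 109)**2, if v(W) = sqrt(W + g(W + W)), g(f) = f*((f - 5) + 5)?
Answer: 12070 + 654*sqrt(21) ≈ 15067.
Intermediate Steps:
g(f) = f**2 (g(f) = f*((-5 + f) + 5) = f*f = f**2)
v(W) = sqrt(W + 4*W**2) (v(W) = sqrt(W + (W + W)**2) = sqrt(W + (2*W)**2) = sqrt(W + 4*W**2))
(v(-7) + 109)**2 = (sqrt(-7*(1 + 4*(-7))) + 109)**2 = (sqrt(-7*(1 - 28)) + 109)**2 = (sqrt(-7*(-27)) + 109)**2 = (sqrt(189) + 109)**2 = (3*sqrt(21) + 109)**2 = (109 + 3*sqrt(21))**2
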